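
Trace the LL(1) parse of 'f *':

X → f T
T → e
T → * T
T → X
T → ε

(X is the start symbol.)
LL(1) parsing maintains a stack (initially the start symbol over $) and the input. At each step: if the stack top is a terminal, match it against the current input token; if it is a non-terminal N, replace it with the RHS of M[N, lookahead] (the unique production whose predict set contains the lookahead).

Stack is shown with the top on the left.

Stack  Input  Action
--------------------
X $    f * $  output X → f T
f T $  f * $  match 'f'
T $    * $    output T → * T
* T $  * $    match '*'
T $    $      output T → ε
$      $      accept

The string is accepted.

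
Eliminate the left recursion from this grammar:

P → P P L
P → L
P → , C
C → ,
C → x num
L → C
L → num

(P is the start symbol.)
P is directly left-recursive. The standard transformation for
  A → A α₁ | ... | A α_m | β₁ | ... | β_n
is
  A  → β₁ A' | ... | β_n A'
  A' → α₁ A' | ... | α_m A' | ε

P → L becomes P → L P'
P → , C becomes P → , C P'
P → P P L becomes P' → P L P'
Add P' → ε

Productions for other non-terminals are unchanged:
  C → ,
  C → x num
  L → C
  L → num

Resulting grammar:
P → L P'
P → , C P'
P' → P L P'
P' → ε
C → ,
C → x num
L → C
L → num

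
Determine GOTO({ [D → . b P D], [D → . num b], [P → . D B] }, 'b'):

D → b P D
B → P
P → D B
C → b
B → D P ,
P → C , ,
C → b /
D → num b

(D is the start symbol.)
{ [C → . b /], [C → . b], [D → . b P D], [D → . num b], [D → b . P D], [P → . C , ,], [P → . D B] }

GOTO(I, 'b') = CLOSURE({ [A → αX.β] : [A → α.Xβ] ∈ I, X = 'b' })

Items with dot before 'b', with the dot advanced:
  [D → . b P D] → [D → b . P D]
Closure of the advanced items:
  [D → b . P D] has the dot before P: add [P → . D B], [P → . C , ,]
  [P → . D B] has the dot before D: add [D → . b P D], [D → . num b]
  [P → . C , ,] has the dot before C: add [C → . b], [C → . b /]

GOTO = { [C → . b /], [C → . b], [D → . b P D], [D → . num b], [D → b . P D], [P → . C , ,], [P → . D B] }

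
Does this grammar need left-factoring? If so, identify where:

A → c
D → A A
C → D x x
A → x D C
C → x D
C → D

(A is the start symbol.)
Left-factoring is needed when two productions for the same non-terminal
share a common prefix on the right-hand side.

Productions for A:
  A → c
  A → x D C
Productions for C:
  C → D x x
  C → x D
  C → D

Found common prefix 'D' in productions for C

Answer: Yes, C has productions with common prefix 'D'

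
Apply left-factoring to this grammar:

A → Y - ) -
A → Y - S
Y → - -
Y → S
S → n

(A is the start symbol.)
Left-factoring transforms A → αβ₁ | αβ₂ into A → αA' and A' → β₁ | β₂
(α is the longest common prefix among the alternatives). Repeat until
no nonterminal has two alternatives with a common prefix.

Round 1: A has alternatives sharing prefix 'Y -'. Introduce A': A → Y - A'
  Add: A' → ) -
  Add: A' → S

No remaining common prefixes — done.

Resulting grammar:
A → Y - A'
A' → ) -
A' → S
Y → - -
Y → S
S → n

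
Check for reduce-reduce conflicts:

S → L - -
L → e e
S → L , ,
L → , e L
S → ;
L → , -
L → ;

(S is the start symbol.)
A reduce-reduce conflict occurs when an LR(0) state has two complete items [A → α .] and [B → β .] — both call for a reduction, and with no lookahead the parser cannot choose between them.

Augment with S' → S and build the canonical LR(0) collection (I0 = CLOSURE({[S' → . S]}), then GOTO on every symbol after a dot until no new states appear). It has 15 states:
  I0: { [L → . , -], [L → . , e L], [L → . ;], [L → . e e], [S → . ;], [S → . L , ,], [S → . L - -], [S' → . S] }  — shift
  I1: { [L → , . -], [L → , . e L] }  — shift
  I2: { [L → ; .], [S → ; .] }  — 2 reduces
  I3: { [S → L . , ,], [S → L . - -] }  — shift
  I4: { [S' → S .] }  — accept
  I5: { [L → e . e] }  — shift
  I6: { [L → e e .] }  — reduce
  I7: { [S → L , . ,] }  — shift
  I8: { [S → L - . -] }  — shift
  I9: { [S → L - - .] }  — reduce
  I10: { [S → L , , .] }  — reduce
  I11: { [L → , - .] }  — reduce
  I12: { [L → , e . L], [L → . , -], [L → . , e L], [L → . ;], [L → . e e] }  — shift
  I13: { [L → ; .] }  — reduce
  I14: { [L → , e L .] }  — reduce

I2 contains complete items [L → ; .], [S → ; .] — reduce-reduce conflict.

Answer: Yes — I2: [L → ; .] vs [S → ; .]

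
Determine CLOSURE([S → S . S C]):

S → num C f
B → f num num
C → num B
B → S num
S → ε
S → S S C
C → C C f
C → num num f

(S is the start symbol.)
To compute CLOSURE, for each item [A → α.Bβ] where B is a non-terminal, add [B → .γ] for all productions B → γ; repeat for the newly added items until nothing changes.

Start with: [S → S . S C]
  [S → S . S C] has the dot before S: add [S → . num C f], [S → .], [S → . S S C]
No further items can be added.

CLOSURE = { [S → . S S C], [S → . num C f], [S → .], [S → S . S C] }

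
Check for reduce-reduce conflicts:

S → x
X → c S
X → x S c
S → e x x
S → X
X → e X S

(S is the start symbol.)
Yes — I11: [S → e x x .] vs [S → x .]

Augment with S' → S and build the canonical LR(0) collection (I0 = CLOSURE({[S' → . S]}), then GOTO on every symbol after a dot until no new states appear). It has 15 states:
  I0: { [S → . X], [S → . e x x], [S → . x], [S' → . S], [X → . c S], [X → . e X S], [X → . x S c] }  — shift
  I1: { [S' → S .] }  — accept
  I2: { [S → X .] }  — reduce
  I3: { [S → . X], [S → . e x x], [S → . x], [X → . c S], [X → . e X S], [X → . x S c], [X → c . S] }  — shift
  I4: { [S → e . x x], [X → . c S], [X → . e X S], [X → . x S c], [X → e . X S] }  — shift
  I5: { [S → . X], [S → . e x x], [S → . x], [S → x .], [X → . c S], [X → . e X S], [X → . x S c], [X → x . S c] }  — shift, reduce
  I6: { [X → x S . c] }  — shift
  I7: { [X → x S c .] }  — reduce
  I8: { [S → . X], [S → . e x x], [S → . x], [X → . c S], [X → . e X S], [X → . x S c], [X → e X . S] }  — shift
  I9: { [X → . c S], [X → . e X S], [X → . x S c], [X → e . X S] }  — shift
  I10: { [S → . X], [S → . e x x], [S → . x], [S → e x . x], [X → . c S], [X → . e X S], [X → . x S c], [X → x . S c] }  — shift
  I11: { [S → . X], [S → . e x x], [S → . x], [S → e x x .], [S → x .], [X → . c S], [X → . e X S], [X → . x S c], [X → x . S c] }  — shift, 2 reduces
  I12: { [S → . X], [S → . e x x], [S → . x], [X → . c S], [X → . e X S], [X → . x S c], [X → x . S c] }  — shift
  I13: { [X → e X S .] }  — reduce
  I14: { [X → c S .] }  — reduce

I11 contains complete items [S → e x x .], [S → x .] — reduce-reduce conflict.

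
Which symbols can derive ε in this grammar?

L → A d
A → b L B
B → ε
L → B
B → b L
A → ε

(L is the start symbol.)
A non-terminal is nullable if it can derive ε (the empty string): either it has an ε-production, or it has a production whose right-hand side consists entirely of nullable non-terminals.

ε-productions: B → ε, A → ε
So B, A are immediately nullable.
L → B: every symbol on the right is nullable, so L is nullable too.
Every non-terminal is now nullable.
Nullable = { 'A', 'B', 'L' }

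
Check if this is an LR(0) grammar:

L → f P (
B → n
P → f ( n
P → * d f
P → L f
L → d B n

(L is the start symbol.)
Yes, the grammar is LR(0)

A grammar is LR(0) if no state in the canonical LR(0) collection has:
  - both a shift item (dot before a terminal) and a complete item (shift-reduce conflict), or
  - two or more complete items (reduce-reduce conflict; the accept item [L' → L .] counts as a complete item here).

Augment with L' → L and build the canonical LR(0) collection (I0 = CLOSURE({[L' → . L]}), then GOTO on every symbol after a dot until no new states appear). It has 17 states:
  I0: { [L → . d B n], [L → . f P (], [L' → . L] }  — shift
  I1: { [L' → L .] }  — accept
  I2: { [B → . n], [L → d . B n] }  — shift
  I3: { [L → . d B n], [L → . f P (], [L → f . P (], [P → . * d f], [P → . L f], [P → . f ( n] }  — shift
  I4: { [P → * . d f] }  — shift
  I5: { [P → L . f] }  — shift
  I6: { [L → f P . (] }  — shift
  I7: { [L → . d B n], [L → . f P (], [L → f . P (], [P → . * d f], [P → . L f], [P → . f ( n], [P → f . ( n] }  — shift
  I8: { [P → f ( . n] }  — shift
  I9: { [P → f ( n .] }  — reduce
  I10: { [L → f P ( .] }  — reduce
  I11: { [P → L f .] }  — reduce
  I12: { [P → * d . f] }  — shift
  I13: { [P → * d f .] }  — reduce
  I14: { [L → d B . n] }  — shift
  I15: { [B → n .] }  — reduce
  I16: { [L → d B n .] }  — reduce

Every state is either a pure shift/goto state or contains exactly one complete item and nothing to shift — no conflicts. The grammar is LR(0).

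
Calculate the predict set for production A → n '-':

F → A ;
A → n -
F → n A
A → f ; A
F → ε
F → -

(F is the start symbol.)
{ 'n' }

PREDICT(A → n '-') = (FIRST(RHS) \ {ε}) ∪ (FOLLOW(A) if ε ∈ FIRST(RHS), i.e. RHS ⇒* ε)
FIRST(n '-') = { 'n' }
ε ∉ FIRST(n '-'), so FOLLOW(A) is not added.
PREDICT(A → n '-') = { 'n' }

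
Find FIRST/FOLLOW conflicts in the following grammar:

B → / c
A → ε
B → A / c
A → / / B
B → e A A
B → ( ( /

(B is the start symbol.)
Yes. A → '/' '/' B with FOLLOW(A) on { '/' }

A FIRST/FOLLOW conflict occurs when a non-terminal N has a nullable alternative N → β (β ⇒* ε) and another alternative N → α with FIRST(α) ∩ FOLLOW(N) ≠ ∅: on such a lookahead the parser cannot decide between expanding α and letting N vanish via β.

Nullable non-terminals: A.

A: nullable alternative(s) A → ε; FOLLOW(A) = { $, '/' }
  A → ε: FIRST \ {ε} = { } — this is the only nullable alternative, skip
  A → / / B: FIRST \ {ε} = { '/' } — overlaps FOLLOW(A) on { '/' }: CONFLICT

B has no nullable alternative, so no FIRST/FOLLOW check is needed there.

So the grammar has 1 FIRST/FOLLOW conflict (marked CONFLICT above).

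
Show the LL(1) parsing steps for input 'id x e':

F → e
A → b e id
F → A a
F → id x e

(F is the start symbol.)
LL(1) parsing maintains a stack (initially the start symbol over $) and the input. At each step: if the stack top is a terminal, match it against the current input token; if it is a non-terminal N, replace it with the RHS of M[N, lookahead] (the unique production whose predict set contains the lookahead).

Stack is shown with the top on the left.

Stack     Input     Action
--------------------------
F $       id x e $  output F → id x e
id x e $  id x e $  match 'id'
x e $     x e $     match 'x'
e $       e $       match 'e'
$         $         accept

The string is accepted.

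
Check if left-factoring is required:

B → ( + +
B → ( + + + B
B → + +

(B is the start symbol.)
Left-factoring is needed when two productions for the same non-terminal
share a common prefix on the right-hand side.

Productions for B:
  B → ( + +
  B → ( + + + B
  B → + +

Found common prefix '( + +' in productions for B

Answer: Yes, B has productions with common prefix '( + +'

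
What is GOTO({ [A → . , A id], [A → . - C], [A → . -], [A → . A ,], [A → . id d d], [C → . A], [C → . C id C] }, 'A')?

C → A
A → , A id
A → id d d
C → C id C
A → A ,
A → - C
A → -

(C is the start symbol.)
GOTO(I, 'A') = CLOSURE({ [A → αX.β] : [A → α.Xβ] ∈ I, X = 'A' })

Items with dot before 'A', with the dot advanced:
  [A → . A ,] → [A → A . ,]
  [C → . A] → [C → A .]
Closure adds nothing (no advanced item has the dot before a non-terminal).

GOTO = { [A → A . ,], [C → A .] }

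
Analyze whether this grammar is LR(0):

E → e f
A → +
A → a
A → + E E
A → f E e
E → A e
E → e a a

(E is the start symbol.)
No. Shift-reduce conflict between [A → + .] and [A → . +]

Augment with E' → E and build the canonical LR(0) collection (I0 = CLOSURE({[E' → . E]}), then GOTO on every symbol after a dot until no new states appear). It has 15 states:
  I0: { [A → . + E E], [A → . +], [A → . a], [A → . f E e], [E → . A e], [E → . e a a], [E → . e f], [E' → . E] }  — shift
  I1: { [A → + . E E], [A → + .], [A → . + E E], [A → . +], [A → . a], [A → . f E e], [E → . A e], [E → . e a a], [E → . e f] }  — shift, reduce
  I2: { [E → A . e] }  — shift
  I3: { [E' → E .] }  — accept
  I4: { [A → a .] }  — reduce
  I5: { [E → e . a a], [E → e . f] }  — shift
  I6: { [A → . + E E], [A → . +], [A → . a], [A → . f E e], [A → f . E e], [E → . A e], [E → . e a a], [E → . e f] }  — shift
  I7: { [A → f E . e] }  — shift
  I8: { [A → f E e .] }  — reduce
  I9: { [E → e a . a] }  — shift
  I10: { [E → e f .] }  — reduce
  I11: { [E → e a a .] }  — reduce
  I12: { [E → A e .] }  — reduce
  I13: { [A → + E . E], [A → . + E E], [A → . +], [A → . a], [A → . f E e], [E → . A e], [E → . e a a], [E → . e f] }  — shift
  I14: { [A → + E E .] }  — reduce

Conflict in state I1:
  Shift-reduce conflict between [A → + .] and [A → . +]
So the grammar is NOT LR(0).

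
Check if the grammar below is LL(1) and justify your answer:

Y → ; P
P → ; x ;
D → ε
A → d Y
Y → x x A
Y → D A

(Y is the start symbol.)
Yes, the grammar is LL(1).

Relevant sets:
  FIRST(D) = { ε }
  FIRST(A) = { 'd' }

For Y:
  PREDICT(Y → ';' P) = { ';' }
  PREDICT(Y → x x A) = { 'x' }
  PREDICT(Y → D A) = { 'd' }
P, D, A have a single production, so nothing to check there.

All predict sets are disjoint. The grammar IS LL(1).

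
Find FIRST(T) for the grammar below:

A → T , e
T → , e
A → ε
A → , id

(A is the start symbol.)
To compute FIRST(T), examine every production with T on the left-hand side, reading each right-hand side left to right until a non-nullable symbol is reached.

From T → , e:
  - ',' is a terminal: add ',' and stop

Collecting: FIRST(T) = { ',' }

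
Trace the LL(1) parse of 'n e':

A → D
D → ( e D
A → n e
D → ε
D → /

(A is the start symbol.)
Stack is shown with the top on the left.

Stack  Input  Action
--------------------
A $    n e $  output A → n e
n e $  n e $  match 'n'
e $    e $    match 'e'
$      $      accept

The string is accepted.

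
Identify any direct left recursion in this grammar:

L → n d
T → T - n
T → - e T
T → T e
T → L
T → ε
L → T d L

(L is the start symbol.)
Yes, T is left-recursive

Direct left recursion occurs when N → N α for some non-terminal N (the right-hand side begins with the left-hand side itself).

L → n d: starts with n
T → T - n: LEFT RECURSIVE (starts with T)
T → - e T: starts with '-'
T → T e: LEFT RECURSIVE (starts with T)
T → L: starts with L
T → ε: starts with ε
L → T d L: starts with T

The grammar has direct left recursion on: T.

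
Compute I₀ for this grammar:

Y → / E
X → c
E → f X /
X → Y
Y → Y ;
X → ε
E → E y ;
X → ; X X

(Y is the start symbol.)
{ [Y → . / E], [Y → . Y ;], [Y' → . Y] }

First, augment the grammar with Y' → Y
I₀ = CLOSURE({ [Y' → . Y] }):
  [Y' → . Y] has the dot before Y: add [Y → . / E], [Y → . Y ;]
No further items can be added.

I₀ = { [Y → . / E], [Y → . Y ;], [Y' → . Y] }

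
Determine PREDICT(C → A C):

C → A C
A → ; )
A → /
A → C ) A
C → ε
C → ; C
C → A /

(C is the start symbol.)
PREDICT(C → A C) = (FIRST(RHS) \ {ε}) ∪ (FOLLOW(C) if ε ∈ FIRST(RHS), i.e. RHS ⇒* ε)
FIRST(A) = { ')', '/', ';' }
FIRST(A C) = { ')', '/', ';' }
ε ∉ FIRST(A C), so FOLLOW(C) is not added.
PREDICT(C → A C) = { ')', '/', ';' }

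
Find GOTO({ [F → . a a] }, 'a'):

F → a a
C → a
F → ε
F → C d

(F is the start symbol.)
{ [F → a . a] }

GOTO(I, 'a') = CLOSURE({ [A → αX.β] : [A → α.Xβ] ∈ I, X = 'a' })

Items with dot before 'a', with the dot advanced:
  [F → . a a] → [F → a . a]
Closure adds nothing (no advanced item has the dot before a non-terminal).

GOTO = { [F → a . a] }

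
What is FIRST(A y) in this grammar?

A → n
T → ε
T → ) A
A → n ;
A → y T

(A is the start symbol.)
FIRST sets of the non-terminals involved (from the grammar, by fixed-point iteration):
  FIRST(A) = { 'n', 'y' }

To compute FIRST(A y), process the symbols left to right:
Symbol A is a non-terminal. Add FIRST(A) \ {ε} = { 'n', 'y' }
A is not nullable (ε ∉ FIRST(A)), so stop here.
FIRST(A y) = { 'n', 'y' }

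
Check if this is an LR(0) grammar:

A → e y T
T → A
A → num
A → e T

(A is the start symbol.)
Augment with A' → A and build the canonical LR(0) collection (I0 = CLOSURE({[A' → . A]}), then GOTO on every symbol after a dot until no new states appear). It has 8 states:
  I0: { [A → . e T], [A → . e y T], [A → . num], [A' → . A] }  — shift
  I1: { [A' → A .] }  — accept
  I2: { [A → . e T], [A → . e y T], [A → . num], [A → e . T], [A → e . y T], [T → . A] }  — shift
  I3: { [A → num .] }  — reduce
  I4: { [T → A .] }  — reduce
  I5: { [A → e T .] }  — reduce
  I6: { [A → . e T], [A → . e y T], [A → . num], [A → e y . T], [T → . A] }  — shift
  I7: { [A → e y T .] }  — reduce

Every state is either a pure shift/goto state or contains exactly one complete item and nothing to shift — no conflicts. The grammar is LR(0).

Answer: Yes, the grammar is LR(0)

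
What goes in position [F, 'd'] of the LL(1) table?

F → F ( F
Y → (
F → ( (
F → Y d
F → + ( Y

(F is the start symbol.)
Empty (error entry)

To find M[F, 'd'], we find productions for F where 'd' is in the predict set (PREDICT(N → α) = (FIRST(α) \ {ε}) ∪ (FOLLOW(N) if α ⇒* ε)).

Relevant sets:
  FIRST(F) = { '(', '+' }
  FIRST(Y) = { '(' }

F → F ( F: PREDICT = { '(', '+' }
F → ( (: PREDICT = { '(' }
F → Y d: PREDICT = { '(' }
F → + ( Y: PREDICT = { '+' }

M[F, 'd'] is empty (no production applies)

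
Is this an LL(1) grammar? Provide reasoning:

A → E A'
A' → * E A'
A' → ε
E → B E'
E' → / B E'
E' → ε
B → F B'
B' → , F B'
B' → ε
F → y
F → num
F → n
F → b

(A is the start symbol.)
A grammar is LL(1) if for each non-terminal N with multiple productions, the predict sets of those productions are pairwise disjoint, where PREDICT(N → α) = (FIRST(α) \ {ε}) ∪ (FOLLOW(N) if α ⇒* ε).

Relevant sets:
  FOLLOW(A') = { $ }
  FOLLOW(E') = { $, '*' }
  FOLLOW(B') = { $, '*', '/' }

For A':
  PREDICT(A' → '*' E A') = { '*' }
  PREDICT(A' → ε) = { $ }
For E':
  PREDICT(E' → '/' B E') = { '/' }
  PREDICT(E' → ε) = { $, '*' }
For B':
  PREDICT(B' → ',' F B') = { ',' }
  PREDICT(B' → ε) = { $, '*', '/' }
For F:
  PREDICT(F → y) = { 'y' }
  PREDICT(F → num) = { 'num' }
  PREDICT(F → n) = { 'n' }
  PREDICT(F → b) = { 'b' }
A, E, B have a single production, so nothing to check there.

All predict sets are disjoint. The grammar IS LL(1).

Answer: Yes, the grammar is LL(1).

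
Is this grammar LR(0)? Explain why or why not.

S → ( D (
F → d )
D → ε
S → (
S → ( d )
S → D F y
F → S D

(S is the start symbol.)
A grammar is LR(0) if no state in the canonical LR(0) collection has:
  - both a shift item (dot before a terminal) and a complete item (shift-reduce conflict), or
  - two or more complete items (reduce-reduce conflict; the accept item [S' → S .] counts as a complete item here).

Augment with S' → S and build the canonical LR(0) collection (I0 = CLOSURE({[S' → . S]}), then GOTO on every symbol after a dot until no new states appear). It has 14 states:
  I0: { [D → .], [S → . ( D (], [S → . ( d )], [S → . (], [S → . D F y], [S' → . S] }  — shift, reduce
  I1: { [D → .], [S → ( . D (], [S → ( . d )], [S → ( .] }  — shift, 2 reduces
  I2: { [D → .], [F → . S D], [F → . d )], [S → . ( D (], [S → . ( d )], [S → . (], [S → . D F y], [S → D . F y] }  — shift, reduce
  I3: { [S' → S .] }  — accept
  I4: { [S → D F . y] }  — shift
  I5: { [D → .], [F → S . D] }  — reduce
  I6: { [F → d . )] }  — shift
  I7: { [F → d ) .] }  — reduce
  I8: { [F → S D .] }  — reduce
  I9: { [S → D F y .] }  — reduce
  I10: { [S → ( D . (] }  — shift
  I11: { [S → ( d . )] }  — shift
  I12: { [S → ( d ) .] }  — reduce
  I13: { [S → ( D ( .] }  — reduce

Conflict in state I0:
  Shift-reduce conflict between [D → .] and [S → . (]
So the grammar is NOT LR(0).

Answer: No. Shift-reduce conflict between [D → .] and [S → . (]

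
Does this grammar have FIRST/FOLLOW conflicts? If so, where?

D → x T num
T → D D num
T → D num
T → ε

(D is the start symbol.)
A FIRST/FOLLOW conflict occurs when a non-terminal N has a nullable alternative N → β (β ⇒* ε) and another alternative N → α with FIRST(α) ∩ FOLLOW(N) ≠ ∅: on such a lookahead the parser cannot decide between expanding α and letting N vanish via β.

Nullable non-terminals: T.
FIRST sets used below: FIRST(D) = { 'x' }

T: nullable alternative(s) T → ε; FOLLOW(T) = { 'num' }
  T → D D num: FIRST \ {ε} = { 'x' } — disjoint from FOLLOW(T)
  T → D num: FIRST \ {ε} = { 'x' } — disjoint from FOLLOW(T)
  T → ε: FIRST \ {ε} = { } — this is the only nullable alternative, skip

D has no nullable alternative, so no FIRST/FOLLOW check is needed there.

No FIRST/FOLLOW conflicts found.

Answer: No FIRST/FOLLOW conflicts.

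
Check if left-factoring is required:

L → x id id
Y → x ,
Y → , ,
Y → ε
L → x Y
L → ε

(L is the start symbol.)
Left-factoring is needed when two productions for the same non-terminal
share a common prefix on the right-hand side.

Productions for L:
  L → x id id
  L → x Y
  L → ε
Productions for Y:
  Y → x ,
  Y → , ,
  Y → ε

Found common prefix 'x' in productions for L

Answer: Yes, L has productions with common prefix 'x'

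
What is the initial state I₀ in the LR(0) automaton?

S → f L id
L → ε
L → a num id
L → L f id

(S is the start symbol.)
{ [S → . f L id], [S' → . S] }

First, augment the grammar with S' → S
I₀ = CLOSURE({ [S' → . S] }):
  [S' → . S] has the dot before S: add [S → . f L id]
No further items can be added.

I₀ = { [S → . f L id], [S' → . S] }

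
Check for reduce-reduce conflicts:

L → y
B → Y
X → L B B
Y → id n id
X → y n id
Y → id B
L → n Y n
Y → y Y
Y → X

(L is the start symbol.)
No reduce-reduce conflicts

A reduce-reduce conflict occurs when an LR(0) state has two complete items [A → α .] and [B → β .] — both call for a reduction, and with no lookahead the parser cannot choose between them.

Augment with L' → L and build the canonical LR(0) collection (I0 = CLOSURE({[L' → . L]}), then GOTO on every symbol after a dot until no new states appear). It has 19 states:
  I0: { [L → . n Y n], [L → . y], [L' → . L] }  — shift
  I1: { [L' → L .] }  — accept
  I2: { [L → . n Y n], [L → . y], [L → n . Y n], [X → . L B B], [X → . y n id], [Y → . X], [Y → . id B], [Y → . id n id], [Y → . y Y] }  — shift
  I3: { [L → y .] }  — reduce
  I4: { [B → . Y], [L → . n Y n], [L → . y], [X → . L B B], [X → . y n id], [X → L . B B], [Y → . X], [Y → . id B], [Y → . id n id], [Y → . y Y] }  — shift
  I5: { [Y → X .] }  — reduce
  I6: { [L → n Y . n] }  — shift
  I7: { [B → . Y], [L → . n Y n], [L → . y], [X → . L B B], [X → . y n id], [Y → . X], [Y → . id B], [Y → . id n id], [Y → . y Y], [Y → id . B], [Y → id . n id] }  — shift
  I8: { [L → . n Y n], [L → . y], [L → y .], [X → . L B B], [X → . y n id], [X → y . n id], [Y → . X], [Y → . id B], [Y → . id n id], [Y → . y Y], [Y → y . Y] }  — shift, reduce
  I9: { [Y → y Y .] }  — reduce
  I10: { [L → . n Y n], [L → . y], [L → n . Y n], [X → . L B B], [X → . y n id], [X → y n . id], [Y → . X], [Y → . id B], [Y → . id n id], [Y → . y Y] }  — shift
  I11: { [B → . Y], [L → . n Y n], [L → . y], [X → . L B B], [X → . y n id], [X → y n id .], [Y → . X], [Y → . id B], [Y → . id n id], [Y → . y Y], [Y → id . B], [Y → id . n id] }  — shift, reduce
  I12: { [Y → id B .] }  — reduce
  I13: { [B → Y .] }  — reduce
  I14: { [L → . n Y n], [L → . y], [L → n . Y n], [X → . L B B], [X → . y n id], [Y → . X], [Y → . id B], [Y → . id n id], [Y → . y Y], [Y → id n . id] }  — shift
  I15: { [B → . Y], [L → . n Y n], [L → . y], [X → . L B B], [X → . y n id], [Y → . X], [Y → . id B], [Y → . id n id], [Y → . y Y], [Y → id . B], [Y → id . n id], [Y → id n id .] }  — shift, reduce
  I16: { [L → n Y n .] }  — reduce
  I17: { [B → . Y], [L → . n Y n], [L → . y], [X → . L B B], [X → . y n id], [X → L B . B], [Y → . X], [Y → . id B], [Y → . id n id], [Y → . y Y] }  — shift
  I18: { [X → L B B .] }  — reduce

No state contains more than one complete item.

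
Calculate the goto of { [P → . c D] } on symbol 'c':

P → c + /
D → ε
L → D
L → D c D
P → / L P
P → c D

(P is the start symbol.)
GOTO(I, 'c') = CLOSURE({ [A → αX.β] : [A → α.Xβ] ∈ I, X = 'c' })

Items with dot before 'c', with the dot advanced:
  [P → . c D] → [P → c . D]
Closure of the advanced items:
  [P → c . D] has the dot before D: add [D → .]

GOTO = { [D → .], [P → c . D] }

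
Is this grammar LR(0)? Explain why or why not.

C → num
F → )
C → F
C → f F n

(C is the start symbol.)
A grammar is LR(0) if no state in the canonical LR(0) collection has:
  - both a shift item (dot before a terminal) and a complete item (shift-reduce conflict), or
  - two or more complete items (reduce-reduce conflict; the accept item [C' → C .] counts as a complete item here).

Augment with C' → C and build the canonical LR(0) collection (I0 = CLOSURE({[C' → . C]}), then GOTO on every symbol after a dot until no new states appear). It has 8 states:
  I0: { [C → . F], [C → . f F n], [C → . num], [C' → . C], [F → . )] }  — shift
  I1: { [F → ) .] }  — reduce
  I2: { [C' → C .] }  — accept
  I3: { [C → F .] }  — reduce
  I4: { [C → f . F n], [F → . )] }  — shift
  I5: { [C → num .] }  — reduce
  I6: { [C → f F . n] }  — shift
  I7: { [C → f F n .] }  — reduce

Every state is either a pure shift/goto state or contains exactly one complete item and nothing to shift — no conflicts. The grammar is LR(0).

Answer: Yes, the grammar is LR(0)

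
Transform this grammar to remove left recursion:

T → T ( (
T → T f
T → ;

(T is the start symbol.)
T → ; T'
T' → ( ( T'
T' → f T'
T' → ε

T is directly left-recursive. The standard transformation for
  A → A α₁ | ... | A α_m | β₁ | ... | β_n
is
  A  → β₁ A' | ... | β_n A'
  A' → α₁ A' | ... | α_m A' | ε

T → ; becomes T → ; T'
T → T ( ( becomes T' → ( ( T'
T → T f becomes T' → f T'
Add T' → ε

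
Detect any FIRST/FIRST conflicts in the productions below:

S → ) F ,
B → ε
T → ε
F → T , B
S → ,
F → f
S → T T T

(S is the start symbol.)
FIRST sets of the non-terminals at (or reachable through a nullable prefix from) the front of some alternative:
  FIRST(T) = { ε }

Productions for S:
  S → ) F ,: FIRST = { ')' }
  S → ,: FIRST = { ',' }
  S → T T T: FIRST = { ε }
Productions for F:
  F → T , B: FIRST = { ',' }
  F → f: FIRST = { 'f' }
B, T have only one production, so no FIRST/FIRST conflict is possible there.

All alternatives of each non-terminal have pairwise disjoint FIRST sets.

Answer: No FIRST/FIRST conflicts.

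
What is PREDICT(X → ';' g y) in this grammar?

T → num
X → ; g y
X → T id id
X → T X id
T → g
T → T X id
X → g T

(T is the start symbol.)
{ ';' }

PREDICT(X → ';' g y) = (FIRST(RHS) \ {ε}) ∪ (FOLLOW(X) if ε ∈ FIRST(RHS), i.e. RHS ⇒* ε)
FIRST(';' g y) = { ';' }
ε ∉ FIRST(';' g y), so FOLLOW(X) is not added.
PREDICT(X → ';' g y) = { ';' }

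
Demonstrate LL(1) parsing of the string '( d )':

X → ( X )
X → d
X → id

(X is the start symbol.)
LL(1) parsing maintains a stack (initially the start symbol over $) and the input. At each step: if the stack top is a terminal, match it against the current input token; if it is a non-terminal N, replace it with the RHS of M[N, lookahead] (the unique production whose predict set contains the lookahead).

Stack is shown with the top on the left.

Stack    Input    Action
------------------------
X $      ( d ) $  output X → ( X )
( X ) $  ( d ) $  match '('
X ) $    d ) $    output X → d
d ) $    d ) $    match 'd'
) $      ) $      match ')'
$        $        accept

The string is accepted.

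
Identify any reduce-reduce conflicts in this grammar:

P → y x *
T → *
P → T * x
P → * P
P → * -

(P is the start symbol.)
Augment with P' → P and build the canonical LR(0) collection (I0 = CLOSURE({[P' → . P]}), then GOTO on every symbol after a dot until no new states appear). It has 11 states:
  I0: { [P → . * -], [P → . * P], [P → . T * x], [P → . y x *], [P' → . P], [T → . *] }  — shift
  I1: { [P → * . -], [P → * . P], [P → . * -], [P → . * P], [P → . T * x], [P → . y x *], [T → * .], [T → . *] }  — shift, reduce
  I2: { [P' → P .] }  — accept
  I3: { [P → T . * x] }  — shift
  I4: { [P → y . x *] }  — shift
  I5: { [P → y x . *] }  — shift
  I6: { [P → y x * .] }  — reduce
  I7: { [P → T * . x] }  — shift
  I8: { [P → T * x .] }  — reduce
  I9: { [P → * - .] }  — reduce
  I10: { [P → * P .] }  — reduce

No state contains more than one complete item.

Answer: No reduce-reduce conflicts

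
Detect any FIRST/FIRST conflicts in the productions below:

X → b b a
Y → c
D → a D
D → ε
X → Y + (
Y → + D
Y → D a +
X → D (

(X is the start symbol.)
A FIRST/FIRST conflict occurs when two productions N → α and N → β for the same non-terminal have FIRST(α) ∩ FIRST(β) ≠ ∅ (with ε ∈ FIRST of a nullable right-hand side, so two nullable alternatives also conflict).

FIRST sets of the non-terminals at (or reachable through a nullable prefix from) the front of some alternative:
  FIRST(Y) = { '+', 'a', 'c' }
  FIRST(D) = { 'a', ε }

Productions for X:
  X → b b a: FIRST = { 'b' }
  X → Y + (: FIRST = { '+', 'a', 'c' }
  X → D (: FIRST = { '(', 'a' }
Productions for Y:
  Y → c: FIRST = { 'c' }
  Y → + D: FIRST = { '+' }
  Y → D a +: FIRST = { 'a' }
Productions for D:
  D → a D: FIRST = { 'a' }
  D → ε: FIRST = { ε }

Conflict for X: X → Y + ( and X → D (
  Overlap: { 'a' }

Answer: Yes. X → Y '+' '(' / X → D '(' on { 'a' }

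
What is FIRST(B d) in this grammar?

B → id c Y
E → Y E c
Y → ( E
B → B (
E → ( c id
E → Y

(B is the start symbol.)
{ 'id' }

FIRST sets of the non-terminals involved (from the grammar, by fixed-point iteration):
  FIRST(B) = { 'id' }

To compute FIRST(B d), process the symbols left to right:
Symbol B is a non-terminal. Add FIRST(B) \ {ε} = { 'id' }
B is not nullable (ε ∉ FIRST(B)), so stop here.
FIRST(B d) = { 'id' }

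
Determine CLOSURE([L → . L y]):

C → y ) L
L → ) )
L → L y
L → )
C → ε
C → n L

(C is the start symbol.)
To compute CLOSURE, for each item [A → α.Bβ] where B is a non-terminal, add [B → .γ] for all productions B → γ; repeat for the newly added items until nothing changes.

Start with: [L → . L y]
  [L → . L y] has the dot before L: add [L → . ) )], [L → . )]
No further items can be added.

CLOSURE = { [L → . ) )], [L → . )], [L → . L y] }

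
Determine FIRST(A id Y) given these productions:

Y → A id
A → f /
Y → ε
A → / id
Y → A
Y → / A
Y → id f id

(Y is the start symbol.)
FIRST sets of the non-terminals involved (from the grammar, by fixed-point iteration):
  FIRST(A) = { '/', 'f' }

To compute FIRST(A id Y), process the symbols left to right:
Symbol A is a non-terminal. Add FIRST(A) \ {ε} = { '/', 'f' }
A is not nullable (ε ∉ FIRST(A)), so stop here.
FIRST(A id Y) = { '/', 'f' }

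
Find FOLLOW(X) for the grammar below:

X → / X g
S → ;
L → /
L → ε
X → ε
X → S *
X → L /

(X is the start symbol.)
X is the start symbol, so $ ∈ FOLLOW(X).
In X → / X g: X is followed by g, add FIRST(g) \ {ε} = { 'g' }

Taking the union: FOLLOW(X) = { $, 'g' }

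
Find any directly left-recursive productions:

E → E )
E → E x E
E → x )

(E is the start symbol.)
Direct left recursion occurs when N → N α for some non-terminal N (the right-hand side begins with the left-hand side itself).

E → E ): LEFT RECURSIVE (starts with E)
E → E x E: LEFT RECURSIVE (starts with E)
E → x ): starts with x

The grammar has direct left recursion on: E.

Answer: Yes, E is left-recursive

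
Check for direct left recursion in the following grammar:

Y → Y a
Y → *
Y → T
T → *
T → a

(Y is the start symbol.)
Y → Y a: LEFT RECURSIVE (starts with Y)
Y → *: starts with '*'
Y → T: starts with T
T → *: starts with '*'
T → a: starts with a

The grammar has direct left recursion on: Y.

Answer: Yes, Y is left-recursive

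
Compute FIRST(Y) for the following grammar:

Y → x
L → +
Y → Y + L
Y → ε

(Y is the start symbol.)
{ '+', 'x', ε }

To compute FIRST(Y), examine every production with Y on the left-hand side, reading each right-hand side left to right until a non-nullable symbol is reached.

From Y → x:
  - x is a terminal: add 'x' and stop
From Y → Y + L:
  - Y is the symbol being defined: contributes nothing new
    Y is nullable, so continue to the next symbol
  - '+' is a terminal: add '+' and stop
From Y → ε:
  - ε-production, so ε ∈ FIRST(Y)

Collecting: FIRST(Y) = { '+', 'x', ε }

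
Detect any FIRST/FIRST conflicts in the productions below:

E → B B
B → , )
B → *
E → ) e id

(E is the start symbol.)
No FIRST/FIRST conflicts.

FIRST sets of the non-terminals at (or reachable through a nullable prefix from) the front of some alternative:
  FIRST(B) = { '*', ',' }

Productions for E:
  E → B B: FIRST = { '*', ',' }
  E → ) e id: FIRST = { ')' }
Productions for B:
  B → , ): FIRST = { ',' }
  B → *: FIRST = { '*' }

All alternatives of each non-terminal have pairwise disjoint FIRST sets.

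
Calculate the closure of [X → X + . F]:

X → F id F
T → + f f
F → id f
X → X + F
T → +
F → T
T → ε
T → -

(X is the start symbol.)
To compute CLOSURE, for each item [A → α.Bβ] where B is a non-terminal, add [B → .γ] for all productions B → γ; repeat for the newly added items until nothing changes.

Start with: [X → X + . F]
  [X → X + . F] has the dot before F: add [F → . id f], [F → . T]
  [F → . T] has the dot before T: add [T → . + f f], [T → . +], [T → .], [T → . -]
No further items can be added.

CLOSURE = { [F → . T], [F → . id f], [T → . + f f], [T → . +], [T → . -], [T → .], [X → X + . F] }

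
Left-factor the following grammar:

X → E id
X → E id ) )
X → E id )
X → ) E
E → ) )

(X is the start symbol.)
Left-factoring transforms A → αβ₁ | αβ₂ into A → αA' and A' → β₁ | β₂
(α is the longest common prefix among the alternatives). Repeat until
no nonterminal has two alternatives with a common prefix.

Round 1: X has alternatives sharing prefix 'E id'. Introduce X': X → E id X'
  Add: X' → ε
  Add: X' → ) )
  Add: X' → )

Round 2: X' has alternatives sharing prefix ')'. Introduce X'': X' → ) X''
  Add: X'' → )
  Add: X'' → ε

No remaining common prefixes — done.

Resulting grammar:
X → E id X'
X' → ε
X' → ) X''
X'' → )
X'' → ε
X → ) E
E → ) )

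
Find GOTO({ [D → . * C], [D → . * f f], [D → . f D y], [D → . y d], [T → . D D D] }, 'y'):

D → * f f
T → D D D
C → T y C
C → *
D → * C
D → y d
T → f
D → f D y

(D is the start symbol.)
{ [D → y . d] }

GOTO(I, 'y') = CLOSURE({ [A → αX.β] : [A → α.Xβ] ∈ I, X = 'y' })

Items with dot before 'y', with the dot advanced:
  [D → . y d] → [D → y . d]
Closure adds nothing (no advanced item has the dot before a non-terminal).

GOTO = { [D → y . d] }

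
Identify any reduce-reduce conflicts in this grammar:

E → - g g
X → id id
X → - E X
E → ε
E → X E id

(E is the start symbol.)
No reduce-reduce conflicts

A reduce-reduce conflict occurs when an LR(0) state has two complete items [A → α .] and [B → β .] — both call for a reduction, and with no lookahead the parser cannot choose between them.

Augment with E' → E and build the canonical LR(0) collection (I0 = CLOSURE({[E' → . E]}), then GOTO on every symbol after a dot until no new states appear). It has 13 states:
  I0: { [E → . - g g], [E → . X E id], [E → .], [E' → . E], [X → . - E X], [X → . id id] }  — shift, reduce
  I1: { [E → - . g g], [E → . - g g], [E → . X E id], [E → .], [X → - . E X], [X → . - E X], [X → . id id] }  — shift, reduce
  I2: { [E' → E .] }  — accept
  I3: { [E → . - g g], [E → . X E id], [E → .], [E → X . E id], [X → . - E X], [X → . id id] }  — shift, reduce
  I4: { [X → id . id] }  — shift
  I5: { [X → id id .] }  — reduce
  I6: { [E → X E . id] }  — shift
  I7: { [E → X E id .] }  — reduce
  I8: { [X → - E . X], [X → . - E X], [X → . id id] }  — shift
  I9: { [E → - g . g] }  — shift
  I10: { [E → - g g .] }  — reduce
  I11: { [E → . - g g], [E → . X E id], [E → .], [X → - . E X], [X → . - E X], [X → . id id] }  — shift, reduce
  I12: { [X → - E X .] }  — reduce

No state contains more than one complete item.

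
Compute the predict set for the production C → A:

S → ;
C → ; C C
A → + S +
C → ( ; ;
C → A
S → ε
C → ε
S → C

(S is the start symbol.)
PREDICT(C → A) = (FIRST(RHS) \ {ε}) ∪ (FOLLOW(C) if ε ∈ FIRST(RHS), i.e. RHS ⇒* ε)
FIRST(A) = { '+' }
FIRST(A) = { '+' }
ε ∉ FIRST(A), so FOLLOW(C) is not added.
PREDICT(C → A) = { '+' }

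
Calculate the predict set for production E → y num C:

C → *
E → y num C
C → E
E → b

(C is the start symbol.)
PREDICT(E → y num C) = (FIRST(RHS) \ {ε}) ∪ (FOLLOW(E) if ε ∈ FIRST(RHS), i.e. RHS ⇒* ε)
FIRST(y num C) = { 'y' }
ε ∉ FIRST(y num C), so FOLLOW(E) is not added.
PREDICT(E → y num C) = { 'y' }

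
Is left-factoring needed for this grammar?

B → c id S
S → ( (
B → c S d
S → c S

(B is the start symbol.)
Left-factoring is needed when two productions for the same non-terminal
share a common prefix on the right-hand side.

Productions for B:
  B → c id S
  B → c S d
Productions for S:
  S → ( (
  S → c S

Found common prefix 'c' in productions for B

Answer: Yes, B has productions with common prefix 'c'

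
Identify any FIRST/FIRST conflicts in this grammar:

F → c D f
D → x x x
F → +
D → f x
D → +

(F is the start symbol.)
No FIRST/FIRST conflicts.

A FIRST/FIRST conflict occurs when two productions N → α and N → β for the same non-terminal have FIRST(α) ∩ FIRST(β) ≠ ∅ (with ε ∈ FIRST of a nullable right-hand side, so two nullable alternatives also conflict).

Productions for F:
  F → c D f: FIRST = { 'c' }
  F → +: FIRST = { '+' }
Productions for D:
  D → x x x: FIRST = { 'x' }
  D → f x: FIRST = { 'f' }
  D → +: FIRST = { '+' }

All alternatives of each non-terminal have pairwise disjoint FIRST sets.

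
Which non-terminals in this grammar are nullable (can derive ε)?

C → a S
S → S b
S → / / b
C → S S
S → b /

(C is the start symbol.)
A non-terminal is nullable if it can derive ε (the empty string): either it has an ε-production, or it has a production whose right-hand side consists entirely of nullable non-terminals.

There are no ε-productions, so no non-terminal can derive ε.
No non-terminals are nullable.

Answer: None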